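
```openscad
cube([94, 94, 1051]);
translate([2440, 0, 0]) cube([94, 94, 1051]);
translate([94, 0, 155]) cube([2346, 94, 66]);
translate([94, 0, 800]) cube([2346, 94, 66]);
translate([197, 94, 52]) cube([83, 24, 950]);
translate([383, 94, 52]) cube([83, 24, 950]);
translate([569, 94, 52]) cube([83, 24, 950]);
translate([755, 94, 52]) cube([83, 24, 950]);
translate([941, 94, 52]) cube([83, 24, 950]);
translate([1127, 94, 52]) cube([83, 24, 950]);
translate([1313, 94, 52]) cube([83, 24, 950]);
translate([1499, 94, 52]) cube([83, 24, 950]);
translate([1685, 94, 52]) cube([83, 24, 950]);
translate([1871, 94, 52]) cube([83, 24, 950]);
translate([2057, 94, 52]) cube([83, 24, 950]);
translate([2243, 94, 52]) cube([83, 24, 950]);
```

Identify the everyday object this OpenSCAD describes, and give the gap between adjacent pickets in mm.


A fence section. The picket gap is 103 mm.

Two posts, two rails, 12 pickets — a fence section. Span 2346 mm holds 12 pickets of 83 mm with 13 equal gaps: ⌊(2346 − 12·83) / 13⌋ = 103 mm.


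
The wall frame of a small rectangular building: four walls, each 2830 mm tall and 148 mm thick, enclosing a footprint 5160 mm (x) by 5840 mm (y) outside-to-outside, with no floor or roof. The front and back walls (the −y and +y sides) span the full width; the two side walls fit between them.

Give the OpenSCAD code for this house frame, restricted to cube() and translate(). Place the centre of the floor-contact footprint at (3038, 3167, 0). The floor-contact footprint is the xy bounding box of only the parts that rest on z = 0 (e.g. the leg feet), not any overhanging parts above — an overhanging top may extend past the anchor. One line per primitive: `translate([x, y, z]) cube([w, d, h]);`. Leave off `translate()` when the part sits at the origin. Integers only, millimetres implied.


translate([458, 247, 0]) cube([5160, 148, 2830]);
translate([458, 5939, 0]) cube([5160, 148, 2830]);
translate([458, 395, 0]) cube([148, 5544, 2830]);
translate([5470, 395, 0]) cube([148, 5544, 2830]);


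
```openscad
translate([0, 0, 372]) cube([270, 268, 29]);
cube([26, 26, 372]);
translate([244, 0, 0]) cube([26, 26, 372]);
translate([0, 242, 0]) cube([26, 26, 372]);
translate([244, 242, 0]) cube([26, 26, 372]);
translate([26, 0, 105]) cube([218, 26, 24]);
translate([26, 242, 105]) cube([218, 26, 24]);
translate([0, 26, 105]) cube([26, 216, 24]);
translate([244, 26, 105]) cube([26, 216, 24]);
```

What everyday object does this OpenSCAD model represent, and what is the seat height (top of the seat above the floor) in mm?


A stool. The seat height is 401 mm.

A 270×268×29 slab at z = 372 on four corner posts — a stool. The seat top is 372 + 29 = 401 mm.


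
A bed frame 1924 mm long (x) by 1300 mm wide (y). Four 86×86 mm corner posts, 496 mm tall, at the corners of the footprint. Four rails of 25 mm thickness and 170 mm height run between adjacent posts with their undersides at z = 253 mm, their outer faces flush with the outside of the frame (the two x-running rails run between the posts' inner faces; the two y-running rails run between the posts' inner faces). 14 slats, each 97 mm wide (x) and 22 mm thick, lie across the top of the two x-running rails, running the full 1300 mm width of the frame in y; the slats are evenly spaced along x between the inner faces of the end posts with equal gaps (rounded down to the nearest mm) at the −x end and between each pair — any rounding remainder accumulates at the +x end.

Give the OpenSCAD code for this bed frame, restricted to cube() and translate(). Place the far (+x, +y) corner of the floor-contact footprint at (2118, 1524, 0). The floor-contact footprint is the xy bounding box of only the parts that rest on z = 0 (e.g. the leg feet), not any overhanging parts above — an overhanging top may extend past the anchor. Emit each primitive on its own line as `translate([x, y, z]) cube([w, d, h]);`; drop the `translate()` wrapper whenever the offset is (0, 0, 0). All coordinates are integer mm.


translate([194, 224, 0]) cube([86, 86, 496]);
translate([194, 1438, 0]) cube([86, 86, 496]);
translate([2032, 224, 0]) cube([86, 86, 496]);
translate([2032, 1438, 0]) cube([86, 86, 496]);
translate([280, 224, 253]) cube([1752, 25, 170]);
translate([280, 1499, 253]) cube([1752, 25, 170]);
translate([194, 310, 253]) cube([25, 1128, 170]);
translate([2093, 310, 253]) cube([25, 1128, 170]);
translate([306, 224, 423]) cube([97, 1300, 22]);
translate([429, 224, 423]) cube([97, 1300, 22]);
translate([552, 224, 423]) cube([97, 1300, 22]);
translate([675, 224, 423]) cube([97, 1300, 22]);
translate([798, 224, 423]) cube([97, 1300, 22]);
translate([921, 224, 423]) cube([97, 1300, 22]);
translate([1044, 224, 423]) cube([97, 1300, 22]);
translate([1167, 224, 423]) cube([97, 1300, 22]);
translate([1290, 224, 423]) cube([97, 1300, 22]);
translate([1413, 224, 423]) cube([97, 1300, 22]);
translate([1536, 224, 423]) cube([97, 1300, 22]);
translate([1659, 224, 423]) cube([97, 1300, 22]);
translate([1782, 224, 423]) cube([97, 1300, 22]);
translate([1905, 224, 423]) cube([97, 1300, 22]);


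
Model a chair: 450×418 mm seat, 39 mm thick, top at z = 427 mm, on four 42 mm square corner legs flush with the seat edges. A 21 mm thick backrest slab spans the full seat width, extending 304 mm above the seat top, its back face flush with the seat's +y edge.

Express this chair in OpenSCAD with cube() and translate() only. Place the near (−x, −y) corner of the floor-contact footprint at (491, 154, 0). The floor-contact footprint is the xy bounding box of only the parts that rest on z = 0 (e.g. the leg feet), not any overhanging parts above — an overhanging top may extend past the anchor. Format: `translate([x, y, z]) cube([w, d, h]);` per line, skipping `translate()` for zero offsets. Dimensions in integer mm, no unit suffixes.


// leg_h = 427 - 39 = 388
translate([491, 154, 388]) cube([450, 418, 39]);
translate([491, 154, 0]) cube([42, 42, 388]);
translate([899, 154, 0]) cube([42, 42, 388]);
translate([491, 530, 0]) cube([42, 42, 388]);
translate([899, 530, 0]) cube([42, 42, 388]);
translate([491, 551, 427]) cube([450, 21, 304]);


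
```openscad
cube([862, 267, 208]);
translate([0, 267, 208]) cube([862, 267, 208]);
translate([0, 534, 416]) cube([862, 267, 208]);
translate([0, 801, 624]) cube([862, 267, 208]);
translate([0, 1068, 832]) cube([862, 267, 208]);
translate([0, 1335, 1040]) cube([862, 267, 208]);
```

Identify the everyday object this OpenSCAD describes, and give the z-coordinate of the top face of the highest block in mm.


A staircase. The total rise is 1248 mm.

6 identical blocks, each offset up and back from the previous — a staircase. Each step is 208 mm tall and there are 6 of them, so the total rise is 6 × 208 = 1248 mm.


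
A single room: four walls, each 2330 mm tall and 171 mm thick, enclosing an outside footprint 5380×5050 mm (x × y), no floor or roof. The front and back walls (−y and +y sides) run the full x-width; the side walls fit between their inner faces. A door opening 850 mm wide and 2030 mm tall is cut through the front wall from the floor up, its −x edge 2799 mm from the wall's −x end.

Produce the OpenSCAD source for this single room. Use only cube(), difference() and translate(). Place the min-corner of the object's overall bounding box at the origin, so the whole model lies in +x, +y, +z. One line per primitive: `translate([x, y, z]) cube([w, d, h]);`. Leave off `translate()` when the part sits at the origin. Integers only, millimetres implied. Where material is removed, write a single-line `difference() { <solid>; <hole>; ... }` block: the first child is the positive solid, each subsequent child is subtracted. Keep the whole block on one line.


difference() { cube([5380, 171, 2330]); translate([2799, 0, 0]) cube([850, 171, 2030]); }
translate([0, 4879, 0]) cube([5380, 171, 2330]);
translate([0, 171, 0]) cube([171, 4708, 2330]);
translate([5209, 171, 0]) cube([171, 4708, 2330]);


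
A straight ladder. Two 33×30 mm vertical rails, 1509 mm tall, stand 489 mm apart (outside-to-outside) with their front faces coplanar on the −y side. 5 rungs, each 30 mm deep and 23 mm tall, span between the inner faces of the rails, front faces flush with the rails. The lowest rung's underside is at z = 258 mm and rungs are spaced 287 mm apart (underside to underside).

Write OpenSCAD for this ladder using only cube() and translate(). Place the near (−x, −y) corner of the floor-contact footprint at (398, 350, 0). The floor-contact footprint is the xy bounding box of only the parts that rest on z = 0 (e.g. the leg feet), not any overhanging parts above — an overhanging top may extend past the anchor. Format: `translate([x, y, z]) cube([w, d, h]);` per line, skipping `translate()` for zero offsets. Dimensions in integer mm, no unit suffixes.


translate([398, 350, 0]) cube([33, 30, 1509]);
translate([854, 350, 0]) cube([33, 30, 1509]);
translate([431, 350, 258]) cube([423, 30, 23]);
translate([431, 350, 545]) cube([423, 30, 23]);
translate([431, 350, 832]) cube([423, 30, 23]);
translate([431, 350, 1119]) cube([423, 30, 23]);
translate([431, 350, 1406]) cube([423, 30, 23]);


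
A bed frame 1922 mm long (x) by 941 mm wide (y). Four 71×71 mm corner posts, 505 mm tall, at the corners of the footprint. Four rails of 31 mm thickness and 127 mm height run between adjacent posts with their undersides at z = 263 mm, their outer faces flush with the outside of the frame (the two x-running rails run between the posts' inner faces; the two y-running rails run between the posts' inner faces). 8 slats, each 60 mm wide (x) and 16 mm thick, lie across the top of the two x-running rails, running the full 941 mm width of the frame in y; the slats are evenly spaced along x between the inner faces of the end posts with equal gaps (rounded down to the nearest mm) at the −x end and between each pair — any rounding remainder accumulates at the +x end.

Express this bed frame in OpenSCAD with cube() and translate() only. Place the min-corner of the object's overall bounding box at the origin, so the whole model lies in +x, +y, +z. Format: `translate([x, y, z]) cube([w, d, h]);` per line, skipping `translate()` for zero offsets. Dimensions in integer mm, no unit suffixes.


cube([71, 71, 505]);
translate([0, 870, 0]) cube([71, 71, 505]);
translate([1851, 0, 0]) cube([71, 71, 505]);
translate([1851, 870, 0]) cube([71, 71, 505]);
translate([71, 0, 263]) cube([1780, 31, 127]);
translate([71, 910, 263]) cube([1780, 31, 127]);
translate([0, 71, 263]) cube([31, 799, 127]);
translate([1891, 71, 263]) cube([31, 799, 127]);
translate([215, 0, 390]) cube([60, 941, 16]);
translate([419, 0, 390]) cube([60, 941, 16]);
translate([623, 0, 390]) cube([60, 941, 16]);
translate([827, 0, 390]) cube([60, 941, 16]);
translate([1031, 0, 390]) cube([60, 941, 16]);
translate([1235, 0, 390]) cube([60, 941, 16]);
translate([1439, 0, 390]) cube([60, 941, 16]);
translate([1643, 0, 390]) cube([60, 941, 16]);


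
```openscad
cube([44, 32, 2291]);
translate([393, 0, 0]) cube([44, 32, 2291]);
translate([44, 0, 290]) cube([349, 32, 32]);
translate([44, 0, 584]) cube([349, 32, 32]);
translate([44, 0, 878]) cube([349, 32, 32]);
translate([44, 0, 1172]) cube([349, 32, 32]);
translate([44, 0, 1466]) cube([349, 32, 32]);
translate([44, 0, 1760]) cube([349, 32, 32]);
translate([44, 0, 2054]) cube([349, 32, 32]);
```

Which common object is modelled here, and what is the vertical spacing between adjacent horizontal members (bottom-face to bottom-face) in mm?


A ladder. The rung spacing is 294 mm.

Two tall 44×32 posts with 7 short bars between them — a ladder. Adjacent rungs sit at z = 290 and z = 584, so the spacing is 584 − 290 = 294 mm.


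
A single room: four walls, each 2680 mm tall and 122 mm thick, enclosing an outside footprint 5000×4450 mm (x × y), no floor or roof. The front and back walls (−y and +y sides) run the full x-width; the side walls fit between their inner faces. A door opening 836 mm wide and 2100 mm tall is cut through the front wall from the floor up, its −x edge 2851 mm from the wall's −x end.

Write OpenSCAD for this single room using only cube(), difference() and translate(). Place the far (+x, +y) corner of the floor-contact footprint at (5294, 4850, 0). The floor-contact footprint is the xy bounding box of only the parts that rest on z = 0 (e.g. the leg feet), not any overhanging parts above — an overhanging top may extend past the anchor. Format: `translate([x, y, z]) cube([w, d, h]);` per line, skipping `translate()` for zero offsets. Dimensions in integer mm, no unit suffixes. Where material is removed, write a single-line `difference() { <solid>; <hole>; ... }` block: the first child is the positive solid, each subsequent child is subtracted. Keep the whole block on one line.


difference() { translate([294, 400, 0]) cube([5000, 122, 2680]); translate([3145, 400, 0]) cube([836, 122, 2100]); }
translate([294, 4728, 0]) cube([5000, 122, 2680]);
translate([294, 522, 0]) cube([122, 4206, 2680]);
translate([5172, 522, 0]) cube([122, 4206, 2680]);


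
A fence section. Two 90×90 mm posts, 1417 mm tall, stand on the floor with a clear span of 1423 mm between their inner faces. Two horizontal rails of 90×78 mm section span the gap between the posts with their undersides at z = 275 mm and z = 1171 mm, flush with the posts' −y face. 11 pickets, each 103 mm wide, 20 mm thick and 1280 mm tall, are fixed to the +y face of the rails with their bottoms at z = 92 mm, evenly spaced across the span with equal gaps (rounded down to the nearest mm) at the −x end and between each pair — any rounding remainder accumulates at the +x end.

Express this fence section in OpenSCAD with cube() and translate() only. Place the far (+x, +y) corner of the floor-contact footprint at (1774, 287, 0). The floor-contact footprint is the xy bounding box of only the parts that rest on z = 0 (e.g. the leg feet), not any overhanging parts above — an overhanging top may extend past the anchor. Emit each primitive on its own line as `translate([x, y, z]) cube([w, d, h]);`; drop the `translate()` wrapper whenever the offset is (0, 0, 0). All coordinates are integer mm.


translate([171, 197, 0]) cube([90, 90, 1417]);
translate([1684, 197, 0]) cube([90, 90, 1417]);
translate([261, 197, 275]) cube([1423, 90, 78]);
translate([261, 197, 1171]) cube([1423, 90, 78]);
translate([285, 287, 92]) cube([103, 20, 1280]);
translate([412, 287, 92]) cube([103, 20, 1280]);
translate([539, 287, 92]) cube([103, 20, 1280]);
translate([666, 287, 92]) cube([103, 20, 1280]);
translate([793, 287, 92]) cube([103, 20, 1280]);
translate([920, 287, 92]) cube([103, 20, 1280]);
translate([1047, 287, 92]) cube([103, 20, 1280]);
translate([1174, 287, 92]) cube([103, 20, 1280]);
translate([1301, 287, 92]) cube([103, 20, 1280]);
translate([1428, 287, 92]) cube([103, 20, 1280]);
translate([1555, 287, 92]) cube([103, 20, 1280]);


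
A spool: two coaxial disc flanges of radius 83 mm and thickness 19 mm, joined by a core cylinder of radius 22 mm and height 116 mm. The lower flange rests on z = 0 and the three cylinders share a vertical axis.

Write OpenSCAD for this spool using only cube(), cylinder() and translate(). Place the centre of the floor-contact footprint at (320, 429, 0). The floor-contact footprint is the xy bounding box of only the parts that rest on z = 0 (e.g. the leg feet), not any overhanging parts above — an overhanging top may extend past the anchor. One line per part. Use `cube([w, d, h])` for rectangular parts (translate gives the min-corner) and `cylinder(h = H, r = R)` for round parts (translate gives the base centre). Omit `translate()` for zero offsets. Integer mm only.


translate([320, 429, 0]) cylinder(h = 19, r = 83);
translate([320, 429, 19]) cylinder(h = 116, r = 22);
translate([320, 429, 135]) cylinder(h = 19, r = 83);


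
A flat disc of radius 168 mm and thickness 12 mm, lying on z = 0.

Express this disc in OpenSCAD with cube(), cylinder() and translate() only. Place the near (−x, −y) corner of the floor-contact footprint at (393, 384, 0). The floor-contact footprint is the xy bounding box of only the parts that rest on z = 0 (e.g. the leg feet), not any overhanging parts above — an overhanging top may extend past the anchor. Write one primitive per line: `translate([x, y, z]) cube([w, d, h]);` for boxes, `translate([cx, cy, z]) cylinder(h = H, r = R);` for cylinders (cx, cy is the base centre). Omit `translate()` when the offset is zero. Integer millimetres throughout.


translate([561, 552, 0]) cylinder(h = 12, r = 168);


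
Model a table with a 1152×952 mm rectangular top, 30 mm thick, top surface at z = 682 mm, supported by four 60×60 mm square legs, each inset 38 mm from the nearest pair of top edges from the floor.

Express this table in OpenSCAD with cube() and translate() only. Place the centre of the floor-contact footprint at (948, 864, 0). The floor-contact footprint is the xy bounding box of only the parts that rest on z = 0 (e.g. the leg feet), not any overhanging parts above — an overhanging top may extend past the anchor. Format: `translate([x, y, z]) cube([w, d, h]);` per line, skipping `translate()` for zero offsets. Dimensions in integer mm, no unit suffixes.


// leg_h = 682 - 30 = 652
translate([372, 388, 652]) cube([1152, 952, 30]);
translate([410, 426, 0]) cube([60, 60, 652]);
translate([1426, 426, 0]) cube([60, 60, 652]);
translate([410, 1242, 0]) cube([60, 60, 652]);
translate([1426, 1242, 0]) cube([60, 60, 652]);


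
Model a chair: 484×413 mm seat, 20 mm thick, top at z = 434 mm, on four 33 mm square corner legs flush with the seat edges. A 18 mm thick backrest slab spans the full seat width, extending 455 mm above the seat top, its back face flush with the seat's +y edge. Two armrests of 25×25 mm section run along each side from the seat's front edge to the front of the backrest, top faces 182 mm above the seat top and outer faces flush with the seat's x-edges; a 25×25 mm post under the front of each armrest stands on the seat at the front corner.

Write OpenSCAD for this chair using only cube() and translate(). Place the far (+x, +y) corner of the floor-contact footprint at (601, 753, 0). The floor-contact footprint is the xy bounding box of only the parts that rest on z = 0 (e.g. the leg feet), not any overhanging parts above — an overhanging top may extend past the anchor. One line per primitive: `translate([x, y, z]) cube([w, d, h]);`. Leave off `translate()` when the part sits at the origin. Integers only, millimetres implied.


// leg_h = 434 - 20 = 414
// arm post h = 182 - 25 = 157
translate([117, 340, 414]) cube([484, 413, 20]);
translate([117, 340, 0]) cube([33, 33, 414]);
translate([568, 340, 0]) cube([33, 33, 414]);
translate([117, 720, 0]) cube([33, 33, 414]);
translate([568, 720, 0]) cube([33, 33, 414]);
translate([117, 735, 434]) cube([484, 18, 455]);
translate([117, 340, 591]) cube([25, 395, 25]);
translate([576, 340, 591]) cube([25, 395, 25]);
translate([117, 340, 434]) cube([25, 25, 157]);
translate([576, 340, 434]) cube([25, 25, 157]);


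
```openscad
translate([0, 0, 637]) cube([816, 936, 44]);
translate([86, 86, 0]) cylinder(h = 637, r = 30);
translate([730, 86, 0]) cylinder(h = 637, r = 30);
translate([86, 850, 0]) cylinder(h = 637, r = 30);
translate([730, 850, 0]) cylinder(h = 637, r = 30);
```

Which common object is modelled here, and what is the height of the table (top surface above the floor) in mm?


A table. The table height is 681 mm.

A 816×936×44 slab sits at z = 637 on four Ø60 mm round legs — a table. The top surface is at 637 + 44 = 681 mm.


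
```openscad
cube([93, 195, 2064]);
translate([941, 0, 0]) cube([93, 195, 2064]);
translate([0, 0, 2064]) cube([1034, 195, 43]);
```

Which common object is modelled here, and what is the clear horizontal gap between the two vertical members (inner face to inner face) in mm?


A door frame. The clear opening width is 848 mm.

Two 2064 mm tall posts with a header on top — a door frame. The left jamb is 93 mm wide at x = 0; the right jamb starts at x = 941. The clear opening is 941 − 93 = 848 mm.


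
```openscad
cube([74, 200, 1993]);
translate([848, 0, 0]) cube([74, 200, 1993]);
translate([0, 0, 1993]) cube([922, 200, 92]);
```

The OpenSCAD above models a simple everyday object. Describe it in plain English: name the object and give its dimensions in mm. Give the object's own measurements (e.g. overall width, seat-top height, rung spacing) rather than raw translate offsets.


A door frame. The clear opening is 774 mm wide and 1993 mm high. Two 74 mm wide jambs, 200 mm deep, stand either side of the opening from the floor to the top of the opening. A 92 mm thick head sits across the top of both jambs, spanning the full outside width of the frame.


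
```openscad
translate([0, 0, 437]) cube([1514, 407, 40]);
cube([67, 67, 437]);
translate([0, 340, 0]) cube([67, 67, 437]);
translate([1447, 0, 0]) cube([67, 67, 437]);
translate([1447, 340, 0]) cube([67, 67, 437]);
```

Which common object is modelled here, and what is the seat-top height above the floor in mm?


A bench. The seat-top height is 477 mm.

A long slab on four corner posts — a bench. The slab sits at z = 437 with thickness 40, so the top is 437 + 40 = 477 mm.


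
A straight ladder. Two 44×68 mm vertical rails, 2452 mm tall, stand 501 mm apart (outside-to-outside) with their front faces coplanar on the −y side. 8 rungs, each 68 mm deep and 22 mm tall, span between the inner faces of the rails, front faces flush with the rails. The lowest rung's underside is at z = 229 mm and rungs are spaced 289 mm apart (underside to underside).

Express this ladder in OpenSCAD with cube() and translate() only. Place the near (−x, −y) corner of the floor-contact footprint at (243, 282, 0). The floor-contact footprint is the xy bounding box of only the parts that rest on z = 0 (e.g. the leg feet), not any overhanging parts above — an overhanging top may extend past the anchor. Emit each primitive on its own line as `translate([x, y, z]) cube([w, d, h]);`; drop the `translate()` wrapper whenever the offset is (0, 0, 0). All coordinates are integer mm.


translate([243, 282, 0]) cube([44, 68, 2452]);
translate([700, 282, 0]) cube([44, 68, 2452]);
translate([287, 282, 229]) cube([413, 68, 22]);
translate([287, 282, 518]) cube([413, 68, 22]);
translate([287, 282, 807]) cube([413, 68, 22]);
translate([287, 282, 1096]) cube([413, 68, 22]);
translate([287, 282, 1385]) cube([413, 68, 22]);
translate([287, 282, 1674]) cube([413, 68, 22]);
translate([287, 282, 1963]) cube([413, 68, 22]);
translate([287, 282, 2252]) cube([413, 68, 22]);


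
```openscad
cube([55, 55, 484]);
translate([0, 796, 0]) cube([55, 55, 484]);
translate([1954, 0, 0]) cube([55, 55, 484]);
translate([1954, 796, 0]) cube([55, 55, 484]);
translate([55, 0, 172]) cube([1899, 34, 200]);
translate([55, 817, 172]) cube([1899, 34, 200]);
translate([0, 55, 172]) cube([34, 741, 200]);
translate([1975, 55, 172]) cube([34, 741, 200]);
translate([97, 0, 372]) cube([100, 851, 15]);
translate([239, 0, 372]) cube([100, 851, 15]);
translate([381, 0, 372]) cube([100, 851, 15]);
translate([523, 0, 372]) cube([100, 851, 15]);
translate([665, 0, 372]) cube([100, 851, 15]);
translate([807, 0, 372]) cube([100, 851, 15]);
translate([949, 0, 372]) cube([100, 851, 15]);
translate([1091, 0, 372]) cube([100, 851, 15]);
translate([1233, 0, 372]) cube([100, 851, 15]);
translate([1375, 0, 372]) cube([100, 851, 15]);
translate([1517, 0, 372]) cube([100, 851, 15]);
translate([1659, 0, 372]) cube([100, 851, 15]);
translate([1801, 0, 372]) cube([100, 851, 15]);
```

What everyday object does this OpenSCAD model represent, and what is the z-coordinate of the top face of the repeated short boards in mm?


A bed frame. The slat-top height is 387 mm.

Four posts, four rails, and a row of slats — a bed frame. Slats sit on the rails at z = 172 + 200 = 372; with slat thickness 15, the top is 387 mm.


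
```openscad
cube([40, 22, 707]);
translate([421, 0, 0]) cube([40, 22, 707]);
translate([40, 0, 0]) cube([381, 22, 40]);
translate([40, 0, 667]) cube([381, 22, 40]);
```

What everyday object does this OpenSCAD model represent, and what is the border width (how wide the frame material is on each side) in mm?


A picture frame. The border width is 40 mm.

Four thin pieces enclosing a rectangular opening — a picture frame. The two full-height stiles are 707 mm tall; the top rail sits at z = 667 and is 40 mm tall, so the border above the opening is 707 − 667 = 40 mm, matching the stile x-width.


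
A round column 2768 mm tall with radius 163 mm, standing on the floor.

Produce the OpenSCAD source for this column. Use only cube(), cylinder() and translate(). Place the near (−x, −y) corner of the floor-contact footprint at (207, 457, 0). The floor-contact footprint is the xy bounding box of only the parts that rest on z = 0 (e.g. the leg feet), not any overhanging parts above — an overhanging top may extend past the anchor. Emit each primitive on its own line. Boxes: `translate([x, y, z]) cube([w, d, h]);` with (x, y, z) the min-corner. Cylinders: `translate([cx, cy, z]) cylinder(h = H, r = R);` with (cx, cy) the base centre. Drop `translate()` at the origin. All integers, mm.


translate([370, 620, 0]) cylinder(h = 2768, r = 163);


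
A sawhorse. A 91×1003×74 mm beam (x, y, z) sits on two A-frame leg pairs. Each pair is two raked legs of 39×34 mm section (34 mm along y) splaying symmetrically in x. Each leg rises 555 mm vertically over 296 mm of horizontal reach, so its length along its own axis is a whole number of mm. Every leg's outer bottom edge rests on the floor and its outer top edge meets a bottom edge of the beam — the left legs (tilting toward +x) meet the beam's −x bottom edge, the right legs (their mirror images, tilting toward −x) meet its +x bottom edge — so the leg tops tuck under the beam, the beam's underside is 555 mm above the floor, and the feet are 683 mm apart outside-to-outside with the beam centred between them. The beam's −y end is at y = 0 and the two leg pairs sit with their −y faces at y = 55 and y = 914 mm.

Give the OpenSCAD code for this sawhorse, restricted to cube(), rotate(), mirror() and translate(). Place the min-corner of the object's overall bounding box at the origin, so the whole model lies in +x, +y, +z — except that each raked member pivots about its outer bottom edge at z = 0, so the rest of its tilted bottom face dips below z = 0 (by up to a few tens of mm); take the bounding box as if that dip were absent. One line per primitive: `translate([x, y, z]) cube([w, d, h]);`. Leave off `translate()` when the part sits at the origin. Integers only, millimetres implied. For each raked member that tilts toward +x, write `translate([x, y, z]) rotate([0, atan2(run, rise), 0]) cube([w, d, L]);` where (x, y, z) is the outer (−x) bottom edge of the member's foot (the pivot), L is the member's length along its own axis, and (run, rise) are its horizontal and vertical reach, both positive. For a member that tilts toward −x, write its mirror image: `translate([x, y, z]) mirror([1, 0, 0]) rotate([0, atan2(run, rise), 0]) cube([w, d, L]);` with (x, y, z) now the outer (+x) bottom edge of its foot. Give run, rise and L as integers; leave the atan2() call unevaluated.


translate([296, 0, 555]) cube([91, 1003, 74]);
translate([0, 55, 0]) rotate([0, atan2(296, 555), 0]) cube([39, 34, 629]);
translate([683, 55, 0]) mirror([1, 0, 0]) rotate([0, atan2(296, 555), 0]) cube([39, 34, 629]);
translate([0, 914, 0]) rotate([0, atan2(296, 555), 0]) cube([39, 34, 629]);
translate([683, 914, 0]) mirror([1, 0, 0]) rotate([0, atan2(296, 555), 0]) cube([39, 34, 629]);


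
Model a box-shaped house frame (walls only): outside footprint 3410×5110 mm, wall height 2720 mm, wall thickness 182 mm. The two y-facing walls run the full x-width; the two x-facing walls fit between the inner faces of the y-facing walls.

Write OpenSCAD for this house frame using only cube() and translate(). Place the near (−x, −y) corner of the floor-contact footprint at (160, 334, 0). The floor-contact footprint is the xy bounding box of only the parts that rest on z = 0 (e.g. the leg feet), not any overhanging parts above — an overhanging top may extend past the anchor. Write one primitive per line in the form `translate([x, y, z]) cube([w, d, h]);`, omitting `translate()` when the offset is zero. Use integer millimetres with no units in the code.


translate([160, 334, 0]) cube([3410, 182, 2720]);
translate([160, 5262, 0]) cube([3410, 182, 2720]);
translate([160, 516, 0]) cube([182, 4746, 2720]);
translate([3388, 516, 0]) cube([182, 4746, 2720]);


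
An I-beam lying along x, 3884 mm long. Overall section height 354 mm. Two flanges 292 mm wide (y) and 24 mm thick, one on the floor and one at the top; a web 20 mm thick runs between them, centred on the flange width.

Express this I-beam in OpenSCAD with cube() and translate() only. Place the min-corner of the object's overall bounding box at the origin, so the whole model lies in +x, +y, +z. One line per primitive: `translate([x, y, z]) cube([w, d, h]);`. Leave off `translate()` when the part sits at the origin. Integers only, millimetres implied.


cube([3884, 292, 24]);
translate([0, 136, 24]) cube([3884, 20, 306]);
translate([0, 0, 330]) cube([3884, 292, 24]);


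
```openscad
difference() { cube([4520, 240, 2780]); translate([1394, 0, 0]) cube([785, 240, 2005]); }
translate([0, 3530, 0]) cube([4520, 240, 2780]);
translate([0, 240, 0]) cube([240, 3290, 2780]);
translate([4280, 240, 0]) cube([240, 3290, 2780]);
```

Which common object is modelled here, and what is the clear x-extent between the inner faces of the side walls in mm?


A single room. The interior width is 4040 mm.

Four walls enclosing a rectangle with a door in the front wall — a room. Outside width 4520 minus two 240 mm walls gives 4040 mm.


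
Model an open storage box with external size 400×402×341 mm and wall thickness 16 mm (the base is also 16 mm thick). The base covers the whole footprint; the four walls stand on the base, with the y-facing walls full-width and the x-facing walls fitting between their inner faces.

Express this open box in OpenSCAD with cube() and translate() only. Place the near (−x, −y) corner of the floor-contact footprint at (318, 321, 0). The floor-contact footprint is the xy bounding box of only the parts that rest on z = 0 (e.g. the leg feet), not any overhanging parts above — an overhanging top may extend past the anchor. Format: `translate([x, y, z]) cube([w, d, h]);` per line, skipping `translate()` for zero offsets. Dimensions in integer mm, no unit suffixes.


translate([318, 321, 0]) cube([400, 402, 16]);
translate([318, 321, 16]) cube([400, 16, 325]);
translate([318, 707, 16]) cube([400, 16, 325]);
translate([318, 337, 16]) cube([16, 370, 325]);
translate([702, 337, 16]) cube([16, 370, 325]);


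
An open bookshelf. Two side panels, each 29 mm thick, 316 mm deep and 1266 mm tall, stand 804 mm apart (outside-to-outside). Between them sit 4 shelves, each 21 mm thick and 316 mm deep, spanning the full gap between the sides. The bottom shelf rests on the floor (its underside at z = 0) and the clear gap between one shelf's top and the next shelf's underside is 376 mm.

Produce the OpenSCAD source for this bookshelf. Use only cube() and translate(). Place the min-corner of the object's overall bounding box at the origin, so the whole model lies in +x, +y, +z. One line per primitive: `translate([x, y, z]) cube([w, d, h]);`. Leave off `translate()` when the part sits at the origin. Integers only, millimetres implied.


cube([29, 316, 1266]);
translate([775, 0, 0]) cube([29, 316, 1266]);
translate([29, 0, 0]) cube([746, 316, 21]);
translate([29, 0, 397]) cube([746, 316, 21]);
translate([29, 0, 794]) cube([746, 316, 21]);
translate([29, 0, 1191]) cube([746, 316, 21]);


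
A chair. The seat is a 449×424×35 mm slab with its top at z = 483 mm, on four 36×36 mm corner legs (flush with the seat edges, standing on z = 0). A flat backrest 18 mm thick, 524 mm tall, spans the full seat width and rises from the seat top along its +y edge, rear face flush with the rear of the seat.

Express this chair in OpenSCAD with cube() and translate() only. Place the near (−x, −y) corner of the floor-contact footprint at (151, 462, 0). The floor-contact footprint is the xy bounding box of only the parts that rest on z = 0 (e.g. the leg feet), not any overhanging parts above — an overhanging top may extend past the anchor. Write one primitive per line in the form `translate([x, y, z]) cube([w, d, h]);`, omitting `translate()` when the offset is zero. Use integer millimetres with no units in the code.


translate([151, 462, 448]) cube([449, 424, 35]);
translate([151, 462, 0]) cube([36, 36, 448]);
translate([564, 462, 0]) cube([36, 36, 448]);
translate([151, 850, 0]) cube([36, 36, 448]);
translate([564, 850, 0]) cube([36, 36, 448]);
translate([151, 868, 483]) cube([449, 18, 524]);


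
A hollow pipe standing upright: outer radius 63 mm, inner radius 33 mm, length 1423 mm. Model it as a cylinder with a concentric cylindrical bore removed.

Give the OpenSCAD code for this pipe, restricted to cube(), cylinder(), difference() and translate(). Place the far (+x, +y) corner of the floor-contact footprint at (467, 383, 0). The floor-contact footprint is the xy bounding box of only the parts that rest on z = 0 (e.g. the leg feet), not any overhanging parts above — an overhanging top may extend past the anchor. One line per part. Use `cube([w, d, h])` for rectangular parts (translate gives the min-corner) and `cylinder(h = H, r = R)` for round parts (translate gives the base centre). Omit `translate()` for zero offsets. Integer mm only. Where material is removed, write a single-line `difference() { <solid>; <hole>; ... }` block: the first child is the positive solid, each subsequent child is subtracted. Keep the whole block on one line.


difference() { translate([404, 320, 0]) cylinder(h = 1423, r = 63); translate([404, 320, 0]) cylinder(h = 1423, r = 33); }


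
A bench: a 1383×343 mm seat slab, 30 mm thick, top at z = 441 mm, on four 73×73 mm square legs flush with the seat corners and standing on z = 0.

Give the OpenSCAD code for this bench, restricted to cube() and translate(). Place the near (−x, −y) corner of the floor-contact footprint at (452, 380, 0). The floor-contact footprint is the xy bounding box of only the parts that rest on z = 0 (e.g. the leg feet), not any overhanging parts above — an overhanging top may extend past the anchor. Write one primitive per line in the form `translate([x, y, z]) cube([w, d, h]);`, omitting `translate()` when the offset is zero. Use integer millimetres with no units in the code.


translate([452, 380, 411]) cube([1383, 343, 30]);
translate([452, 380, 0]) cube([73, 73, 411]);
translate([452, 650, 0]) cube([73, 73, 411]);
translate([1762, 380, 0]) cube([73, 73, 411]);
translate([1762, 650, 0]) cube([73, 73, 411]);


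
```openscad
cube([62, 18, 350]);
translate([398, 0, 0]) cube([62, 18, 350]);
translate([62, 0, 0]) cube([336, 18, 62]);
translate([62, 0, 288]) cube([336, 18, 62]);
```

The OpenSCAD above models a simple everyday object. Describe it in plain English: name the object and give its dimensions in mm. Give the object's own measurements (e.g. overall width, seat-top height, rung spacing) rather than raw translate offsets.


A rectangular picture frame lying in the x–z plane (depth along y). The opening is 336 mm wide (x) by 226 mm tall (z), surrounded by a border 62 mm wide on all four sides. The frame is 18 mm deep and is made of two full-height vertical stiles with two horizontal rails fitted between them.


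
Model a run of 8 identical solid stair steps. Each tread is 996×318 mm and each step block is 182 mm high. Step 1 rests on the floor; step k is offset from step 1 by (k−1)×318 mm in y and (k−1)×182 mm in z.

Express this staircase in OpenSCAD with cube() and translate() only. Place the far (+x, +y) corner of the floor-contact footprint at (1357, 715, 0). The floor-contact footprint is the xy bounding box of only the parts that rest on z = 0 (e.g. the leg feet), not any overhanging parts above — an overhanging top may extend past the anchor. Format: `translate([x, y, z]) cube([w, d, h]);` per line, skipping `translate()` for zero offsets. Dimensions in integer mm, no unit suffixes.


translate([361, 397, 0]) cube([996, 318, 182]);
translate([361, 715, 182]) cube([996, 318, 182]);
translate([361, 1033, 364]) cube([996, 318, 182]);
translate([361, 1351, 546]) cube([996, 318, 182]);
translate([361, 1669, 728]) cube([996, 318, 182]);
translate([361, 1987, 910]) cube([996, 318, 182]);
translate([361, 2305, 1092]) cube([996, 318, 182]);
translate([361, 2623, 1274]) cube([996, 318, 182]);


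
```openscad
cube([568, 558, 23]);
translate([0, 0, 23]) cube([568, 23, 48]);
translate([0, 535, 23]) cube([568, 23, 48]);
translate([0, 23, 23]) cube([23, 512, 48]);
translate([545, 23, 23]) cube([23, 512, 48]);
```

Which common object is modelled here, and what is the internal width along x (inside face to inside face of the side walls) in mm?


An open box. The internal width is 522 mm.

A 568×558 base slab with four walls standing on it — an open box. The base is 568 mm wide and the walls are 23 mm thick, so the internal width is 568 − 2 × 23 = 522 mm.


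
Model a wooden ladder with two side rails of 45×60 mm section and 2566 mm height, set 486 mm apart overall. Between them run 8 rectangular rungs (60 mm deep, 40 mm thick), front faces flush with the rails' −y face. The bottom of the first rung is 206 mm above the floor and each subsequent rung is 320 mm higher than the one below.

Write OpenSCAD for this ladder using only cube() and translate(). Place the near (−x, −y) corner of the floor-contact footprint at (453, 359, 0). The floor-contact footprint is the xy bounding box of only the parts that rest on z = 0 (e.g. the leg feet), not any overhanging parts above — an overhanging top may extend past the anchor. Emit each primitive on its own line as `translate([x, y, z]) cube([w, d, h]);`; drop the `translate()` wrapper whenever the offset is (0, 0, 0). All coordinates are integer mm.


// rung span = 486 - 2*45 = 396
// rung[k] z = 206 + k*320
translate([453, 359, 0]) cube([45, 60, 2566]);
translate([894, 359, 0]) cube([45, 60, 2566]);
translate([498, 359, 206]) cube([396, 60, 40]);
translate([498, 359, 526]) cube([396, 60, 40]);
translate([498, 359, 846]) cube([396, 60, 40]);
translate([498, 359, 1166]) cube([396, 60, 40]);
translate([498, 359, 1486]) cube([396, 60, 40]);
translate([498, 359, 1806]) cube([396, 60, 40]);
translate([498, 359, 2126]) cube([396, 60, 40]);
translate([498, 359, 2446]) cube([396, 60, 40]);


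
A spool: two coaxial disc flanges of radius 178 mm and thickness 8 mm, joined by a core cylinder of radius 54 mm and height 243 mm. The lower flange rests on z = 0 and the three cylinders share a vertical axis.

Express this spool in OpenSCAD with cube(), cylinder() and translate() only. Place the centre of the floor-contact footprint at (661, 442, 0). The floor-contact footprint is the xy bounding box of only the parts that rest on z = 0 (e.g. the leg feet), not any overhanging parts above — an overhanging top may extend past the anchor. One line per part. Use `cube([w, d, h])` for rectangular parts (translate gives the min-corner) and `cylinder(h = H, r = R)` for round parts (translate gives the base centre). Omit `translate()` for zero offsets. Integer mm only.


translate([661, 442, 0]) cylinder(h = 8, r = 178);
translate([661, 442, 8]) cylinder(h = 243, r = 54);
translate([661, 442, 251]) cylinder(h = 8, r = 178);


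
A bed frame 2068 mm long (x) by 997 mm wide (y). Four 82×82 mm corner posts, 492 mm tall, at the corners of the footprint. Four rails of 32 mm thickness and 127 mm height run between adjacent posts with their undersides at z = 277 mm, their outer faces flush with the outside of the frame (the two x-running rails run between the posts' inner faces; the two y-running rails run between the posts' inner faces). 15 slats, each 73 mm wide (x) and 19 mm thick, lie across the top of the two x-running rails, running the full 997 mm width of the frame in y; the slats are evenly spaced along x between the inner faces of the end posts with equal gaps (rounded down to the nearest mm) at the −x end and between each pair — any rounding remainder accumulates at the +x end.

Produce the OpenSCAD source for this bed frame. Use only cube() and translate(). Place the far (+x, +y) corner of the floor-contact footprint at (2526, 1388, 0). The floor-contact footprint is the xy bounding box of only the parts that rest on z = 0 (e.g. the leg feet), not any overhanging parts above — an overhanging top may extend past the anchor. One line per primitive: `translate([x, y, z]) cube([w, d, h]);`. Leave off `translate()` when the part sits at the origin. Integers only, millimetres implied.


translate([458, 391, 0]) cube([82, 82, 492]);
translate([458, 1306, 0]) cube([82, 82, 492]);
translate([2444, 391, 0]) cube([82, 82, 492]);
translate([2444, 1306, 0]) cube([82, 82, 492]);
translate([540, 391, 277]) cube([1904, 32, 127]);
translate([540, 1356, 277]) cube([1904, 32, 127]);
translate([458, 473, 277]) cube([32, 833, 127]);
translate([2494, 473, 277]) cube([32, 833, 127]);
translate([590, 391, 404]) cube([73, 997, 19]);
translate([713, 391, 404]) cube([73, 997, 19]);
translate([836, 391, 404]) cube([73, 997, 19]);
translate([959, 391, 404]) cube([73, 997, 19]);
translate([1082, 391, 404]) cube([73, 997, 19]);
translate([1205, 391, 404]) cube([73, 997, 19]);
translate([1328, 391, 404]) cube([73, 997, 19]);
translate([1451, 391, 404]) cube([73, 997, 19]);
translate([1574, 391, 404]) cube([73, 997, 19]);
translate([1697, 391, 404]) cube([73, 997, 19]);
translate([1820, 391, 404]) cube([73, 997, 19]);
translate([1943, 391, 404]) cube([73, 997, 19]);
translate([2066, 391, 404]) cube([73, 997, 19]);
translate([2189, 391, 404]) cube([73, 997, 19]);
translate([2312, 391, 404]) cube([73, 997, 19]);
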